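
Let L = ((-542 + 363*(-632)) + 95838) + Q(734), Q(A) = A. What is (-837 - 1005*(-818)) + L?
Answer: 687867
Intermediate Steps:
L = -133386 (L = ((-542 + 363*(-632)) + 95838) + 734 = ((-542 - 229416) + 95838) + 734 = (-229958 + 95838) + 734 = -134120 + 734 = -133386)
(-837 - 1005*(-818)) + L = (-837 - 1005*(-818)) - 133386 = (-837 + 822090) - 133386 = 821253 - 133386 = 687867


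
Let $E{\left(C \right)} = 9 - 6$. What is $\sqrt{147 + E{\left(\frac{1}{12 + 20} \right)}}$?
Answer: $5 \sqrt{6} \approx 12.247$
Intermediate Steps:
$E{\left(C \right)} = 3$
$\sqrt{147 + E{\left(\frac{1}{12 + 20} \right)}} = \sqrt{147 + 3} = \sqrt{150} = 5 \sqrt{6}$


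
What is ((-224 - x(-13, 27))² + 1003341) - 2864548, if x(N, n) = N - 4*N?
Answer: -1792038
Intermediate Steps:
x(N, n) = -3*N
((-224 - x(-13, 27))² + 1003341) - 2864548 = ((-224 - (-3)*(-13))² + 1003341) - 2864548 = ((-224 - 1*39)² + 1003341) - 2864548 = ((-224 - 39)² + 1003341) - 2864548 = ((-263)² + 1003341) - 2864548 = (69169 + 1003341) - 2864548 = 1072510 - 2864548 = -1792038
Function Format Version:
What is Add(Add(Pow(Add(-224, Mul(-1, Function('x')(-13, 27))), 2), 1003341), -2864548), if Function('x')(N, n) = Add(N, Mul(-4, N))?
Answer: -1792038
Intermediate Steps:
Function('x')(N, n) = Mul(-3, N)
Add(Add(Pow(Add(-224, Mul(-1, Function('x')(-13, 27))), 2), 1003341), -2864548) = Add(Add(Pow(Add(-224, Mul(-1, Mul(-3, -13))), 2), 1003341), -2864548) = Add(Add(Pow(Add(-224, Mul(-1, 39)), 2), 1003341), -2864548) = Add(Add(Pow(Add(-224, -39), 2), 1003341), -2864548) = Add(Add(Pow(-263, 2), 1003341), -2864548) = Add(Add(69169, 1003341), -2864548) = Add(1072510, -2864548) = -1792038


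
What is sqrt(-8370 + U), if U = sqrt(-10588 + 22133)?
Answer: sqrt(-8370 + sqrt(11545)) ≈ 90.899*I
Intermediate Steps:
U = sqrt(11545) ≈ 107.45
sqrt(-8370 + U) = sqrt(-8370 + sqrt(11545))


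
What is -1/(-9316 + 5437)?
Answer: 1/3879 ≈ 0.00025780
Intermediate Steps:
-1/(-9316 + 5437) = -1/(-3879) = -1*(-1/3879) = 1/3879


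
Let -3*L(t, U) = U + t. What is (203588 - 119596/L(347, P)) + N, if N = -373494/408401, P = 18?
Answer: 30494516170298/149066365 ≈ 2.0457e+5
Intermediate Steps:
L(t, U) = -U/3 - t/3 (L(t, U) = -(U + t)/3 = -U/3 - t/3)
N = -373494/408401 (N = -373494*1/408401 = -373494/408401 ≈ -0.91453)
(203588 - 119596/L(347, P)) + N = (203588 - 119596/(-⅓*18 - ⅓*347)) - 373494/408401 = (203588 - 119596/(-6 - 347/3)) - 373494/408401 = (203588 - 119596/(-365/3)) - 373494/408401 = (203588 - 119596*(-3/365)) - 373494/408401 = (203588 + 358788/365) - 373494/408401 = 74668408/365 - 373494/408401 = 30494516170298/149066365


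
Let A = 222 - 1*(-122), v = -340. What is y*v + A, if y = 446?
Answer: -151296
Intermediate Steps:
A = 344 (A = 222 + 122 = 344)
y*v + A = 446*(-340) + 344 = -151640 + 344 = -151296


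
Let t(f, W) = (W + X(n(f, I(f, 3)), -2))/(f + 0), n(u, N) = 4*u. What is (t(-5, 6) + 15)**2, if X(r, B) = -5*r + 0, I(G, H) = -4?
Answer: 961/25 ≈ 38.440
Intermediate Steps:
X(r, B) = -5*r
t(f, W) = (W - 20*f)/f (t(f, W) = (W - 20*f)/(f + 0) = (W - 20*f)/f)
(t(-5, 6) + 15)**2 = ((-20 + 6/(-5)) + 15)**2 = ((-20 + 6*(-1/5)) + 15)**2 = ((-20 - 6/5) + 15)**2 = (-106/5 + 15)**2 = (-31/5)**2 = 961/25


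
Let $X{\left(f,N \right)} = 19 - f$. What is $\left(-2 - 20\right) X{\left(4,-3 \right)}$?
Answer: $-330$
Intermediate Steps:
$\left(-2 - 20\right) X{\left(4,-3 \right)} = \left(-2 - 20\right) \left(19 - 4\right) = \left(-22\right) 15 = -330$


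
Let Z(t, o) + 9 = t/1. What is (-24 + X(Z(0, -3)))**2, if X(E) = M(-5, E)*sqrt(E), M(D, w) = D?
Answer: 351 + 720*I ≈ 351.0 + 720.0*I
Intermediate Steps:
Z(t, o) = -9 + t (Z(t, o) = -9 + t/1 = -9 + t*1 = -9 + t)
X(E) = -5*sqrt(E)
(-24 + X(Z(0, -3)))**2 = (-24 - 5*sqrt(-9 + 0))**2 = (-24 - 15*I)**2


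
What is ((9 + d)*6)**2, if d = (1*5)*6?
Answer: 54756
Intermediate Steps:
d = 30 (d = 5*6 = 30)
((9 + d)*6)**2 = ((9 + 30)*6)**2 = (39*6)**2 = 234**2 = 54756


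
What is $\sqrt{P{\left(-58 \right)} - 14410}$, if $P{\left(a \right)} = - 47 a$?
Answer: $2 i \sqrt{2921} \approx 108.09 i$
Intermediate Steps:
$\sqrt{P{\left(-58 \right)} - 14410} = \sqrt{\left(-47\right) \left(-58\right) - 14410} = \sqrt{2726 - 14410} = \sqrt{-11684} = 2 i \sqrt{2921}$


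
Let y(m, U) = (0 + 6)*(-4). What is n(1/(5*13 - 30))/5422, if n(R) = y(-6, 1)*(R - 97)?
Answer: 40728/94885 ≈ 0.42924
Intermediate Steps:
y(m, U) = -24 (y(m, U) = 6*(-4) = -24)
n(R) = 2328 - 24*R (n(R) = -24*(R - 97) = -24*(-97 + R) = 2328 - 24*R)
n(1/(5*13 - 30))/5422 = (2328 - 24/(5*13 - 30))/5422 = (2328 - 24/(65 - 30))*(1/5422) = (2328 - 24/35)*(1/5422) = (81456/35)*(1/5422) = 40728/94885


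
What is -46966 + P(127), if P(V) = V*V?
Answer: -30837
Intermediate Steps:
P(V) = V²
-46966 + P(127) = -46966 + 127² = -46966 + 16129 = -30837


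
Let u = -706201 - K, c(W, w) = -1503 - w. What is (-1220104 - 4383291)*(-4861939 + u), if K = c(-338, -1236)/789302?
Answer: 24626607447881854135/789302 ≈ 3.1200e+13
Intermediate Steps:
K = -267/789302 (K = (-1503 - 1*(-1236))/789302 = (-1503 + 1236)*(1/789302) = -267*1/789302 = -267/789302 ≈ -0.00033827)
u = -557405861435/789302 (u = -706201 - 1*(-267/789302) = -706201 + 267/789302 = -557405861435/789302 ≈ -7.0620e+5)
(-1220104 - 4383291)*(-4861939 + u) = (-1220104 - 4383291)*(-4861939 - 557405861435/789302) = -5603395*(-4394944038013/789302) = 24626607447881854135/789302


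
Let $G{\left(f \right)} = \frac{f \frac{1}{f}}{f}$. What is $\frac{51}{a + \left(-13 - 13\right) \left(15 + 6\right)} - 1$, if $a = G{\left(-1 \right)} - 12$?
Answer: $- \frac{610}{559} \approx -1.0912$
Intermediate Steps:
$G{\left(f \right)} = \frac{1}{f}$ ($G{\left(f \right)} = 1 \frac{1}{f} = \frac{1}{f}$)
$a = -13$ ($a = \frac{1}{-1} - 12 = -1 - 12 = -13$)
$\frac{51}{a + \left(-13 - 13\right) \left(15 + 6\right)} - 1 = \frac{51}{-13 + \left(-13 - 13\right) \left(15 + 6\right)} - 1 = \frac{51}{-13 - 546} - 1 = \frac{51}{-559} - 1 = 51 \left(- \frac{1}{559}\right) - 1 = - \frac{51}{559} - 1 = - \frac{610}{559}$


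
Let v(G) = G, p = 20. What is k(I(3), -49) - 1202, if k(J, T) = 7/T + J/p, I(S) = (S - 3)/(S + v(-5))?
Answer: -8415/7 ≈ -1202.1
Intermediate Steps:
I(S) = (-3 + S)/(-5 + S) (I(S) = (S - 3)/(S - 5) = (-3 + S)/(-5 + S))
k(J, T) = 7/T + J/20
k(I(3), -49) - 1202 = (7/(-49) + ((-3 + 3)/(-5 + 3))/20) - 1202 = (7*(-1/49) + (0/(-2))/20) - 1202 = (-1/7 + (-1/2*0)/20) - 1202 = (-1/7 + (1/20)*0) - 1202 = (-1/7 + 0) - 1202 = -1/7 - 1202 = -8415/7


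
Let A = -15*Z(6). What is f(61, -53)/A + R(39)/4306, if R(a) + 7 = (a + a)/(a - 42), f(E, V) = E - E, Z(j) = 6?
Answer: -33/4306 ≈ -0.0076637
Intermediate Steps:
f(E, V) = 0
A = -90 (A = -15*6 = -90)
R(a) = -7 + 2*a/(-42 + a) (R(a) = -7 + (a + a)/(a - 42) = -7 + (2*a)/(-42 + a) = -7 + 2*a/(-42 + a))
f(61, -53)/A + R(39)/4306 = 0/(-90) + ((294 - 5*39)/(-42 + 39))/4306 = 0*(-1/90) + ((294 - 195)/(-3))*(1/4306) = 0 - ⅓*99*(1/4306) = 0 - 33*1/4306 = 0 - 33/4306 = -33/4306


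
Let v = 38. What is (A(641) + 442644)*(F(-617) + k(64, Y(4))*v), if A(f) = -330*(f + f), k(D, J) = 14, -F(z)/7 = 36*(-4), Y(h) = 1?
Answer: 30159360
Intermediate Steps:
F(z) = 1008 (F(z) = -252*(-4) = -7*(-144) = 1008)
A(f) = -660*f
(A(641) + 442644)*(F(-617) + k(64, Y(4))*v) = (-660*641 + 442644)*(1008 + 14*38) = (-423060 + 442644)*(1008 + 532) = 19584*1540 = 30159360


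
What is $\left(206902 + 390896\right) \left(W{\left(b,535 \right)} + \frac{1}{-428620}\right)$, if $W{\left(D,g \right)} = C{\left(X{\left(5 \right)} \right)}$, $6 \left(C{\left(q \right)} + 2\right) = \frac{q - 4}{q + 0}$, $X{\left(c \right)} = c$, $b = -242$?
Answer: $- \frac{251958008013}{214310} \approx -1.1757 \cdot 10^{6}$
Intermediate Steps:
$C{\left(q \right)} = -2 + \frac{-4 + q}{6 q}$ ($C{\left(q \right)} = -2 + \frac{\left(q - 4\right) \frac{1}{q + 0}}{6} = -2 + \frac{\left(-4 + q\right) \frac{1}{q}}{6} = -2 + \frac{\frac{1}{q} \left(-4 + q\right)}{6} = -2 + \frac{-4 + q}{6 q}$)
$W{\left(D,g \right)} = - \frac{59}{30}$ ($W{\left(D,g \right)} = \frac{-4 - 55}{6 \cdot 5} = \frac{1}{6} \cdot \frac{1}{5} \left(-4 - 55\right) = \frac{1}{6} \cdot \frac{1}{5} \left(-59\right) = - \frac{59}{30}$)
$\left(206902 + 390896\right) \left(W{\left(b,535 \right)} + \frac{1}{-428620}\right) = \left(206902 + 390896\right) \left(- \frac{59}{30} + \frac{1}{-428620}\right) = 597798 \left(- \frac{59}{30} - \frac{1}{428620}\right) = 597798 \left(- \frac{2528861}{1285860}\right) = - \frac{251958008013}{214310}$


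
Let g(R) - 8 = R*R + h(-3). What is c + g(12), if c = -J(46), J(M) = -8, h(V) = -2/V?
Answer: 482/3 ≈ 160.67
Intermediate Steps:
g(R) = 26/3 + R**2 (g(R) = 8 + (R*R - 2/(-3)) = 8 + (R**2 - 2*(-1/3)) = 8 + (R**2 + 2/3) = 8 + (2/3 + R**2) = 26/3 + R**2)
c = 8 (c = -1*(-8) = 8)
c + g(12) = 8 + (26/3 + 12**2) = 8 + (26/3 + 144) = 8 + 458/3 = 482/3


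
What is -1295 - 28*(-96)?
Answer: 1393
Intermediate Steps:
-1295 - 28*(-96) = -1295 - 1*(-2688) = -1295 + 2688 = 1393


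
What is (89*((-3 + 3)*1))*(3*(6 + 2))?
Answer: 0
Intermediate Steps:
(89*((-3 + 3)*1))*(3*(6 + 2)) = (89*(0*1))*(3*8) = (89*0)*24 = 0*24 = 0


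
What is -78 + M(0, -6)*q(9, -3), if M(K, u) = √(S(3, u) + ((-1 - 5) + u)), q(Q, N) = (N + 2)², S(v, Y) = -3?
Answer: -78 + I*√15 ≈ -78.0 + 3.873*I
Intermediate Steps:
q(Q, N) = (2 + N)²
M(K, u) = √(-9 + u) (M(K, u) = √(-3 + ((-1 - 5) + u)) = √(-3 + (-6 + u)) = √(-9 + u))
-78 + M(0, -6)*q(9, -3) = -78 + √(-9 - 6)*(2 - 3)² = -78 + √(-15)*(-1)² = -78 + (I*√15)*1 = -78 + I*√15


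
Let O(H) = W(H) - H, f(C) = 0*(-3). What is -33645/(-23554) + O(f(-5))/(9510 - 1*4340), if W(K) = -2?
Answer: 86948771/60887090 ≈ 1.4280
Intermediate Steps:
f(C) = 0
O(H) = -2 - H
-33645/(-23554) + O(f(-5))/(9510 - 1*4340) = -33645/(-23554) + (-2 - 1*0)/(9510 - 1*4340) = -33645*(-1/23554) + (-2 + 0)/(9510 - 4340) = 33645/23554 - 2/5170 = 33645/23554 - 2*1/5170 = 33645/23554 - 1/2585 = 86948771/60887090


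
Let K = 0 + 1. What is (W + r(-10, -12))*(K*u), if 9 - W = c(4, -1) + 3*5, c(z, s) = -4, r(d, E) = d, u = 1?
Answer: -12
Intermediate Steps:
K = 1
W = -2 (W = 9 - (-4 + 3*5) = 9 - (-4 + 15) = 9 - 1*11 = 9 - 11 = -2)
(W + r(-10, -12))*(K*u) = (-2 - 10)*(1*1) = -12*1 = -12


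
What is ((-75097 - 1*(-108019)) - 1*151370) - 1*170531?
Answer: -288979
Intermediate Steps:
((-75097 - 1*(-108019)) - 1*151370) - 1*170531 = ((-75097 + 108019) - 151370) - 170531 = (32922 - 151370) - 170531 = -118448 - 170531 = -288979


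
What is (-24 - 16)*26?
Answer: -1040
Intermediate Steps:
(-24 - 16)*26 = -40*26 = -1040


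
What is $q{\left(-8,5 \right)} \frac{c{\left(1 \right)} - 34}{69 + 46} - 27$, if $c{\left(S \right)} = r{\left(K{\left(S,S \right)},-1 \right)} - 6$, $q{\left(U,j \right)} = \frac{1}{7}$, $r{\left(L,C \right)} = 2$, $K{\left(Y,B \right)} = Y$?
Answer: $- \frac{21773}{805} \approx -27.047$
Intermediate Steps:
$q{\left(U,j \right)} = \frac{1}{7}$
$c{\left(S \right)} = -4$ ($c{\left(S \right)} = 2 - 6 = -4$)
$q{\left(-8,5 \right)} \frac{c{\left(1 \right)} - 34}{69 + 46} - 27 = \frac{\left(-4 - 34\right) \frac{1}{69 + 46}}{7} - 27 = \frac{\left(-38\right) \frac{1}{115}}{7} - 27 = \frac{1}{7} \left(- \frac{38}{115}\right) - 27 = - \frac{38}{805} - 27 = - \frac{21773}{805}$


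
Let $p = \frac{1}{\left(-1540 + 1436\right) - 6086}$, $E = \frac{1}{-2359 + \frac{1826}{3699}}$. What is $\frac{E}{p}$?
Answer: $\frac{4579362}{1744823} \approx 2.6245$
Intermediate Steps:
$E = - \frac{3699}{8724115}$ ($E = \frac{1}{-2359 + 1826 \cdot \frac{1}{3699}} = \frac{1}{-2359 + \frac{1826}{3699}} = \frac{1}{- \frac{8724115}{3699}} = - \frac{3699}{8724115} \approx -0.000424$)
$p = - \frac{1}{6190}$ ($p = \frac{1}{-104 - 6086} = \frac{1}{-6190} = - \frac{1}{6190} \approx -0.00016155$)
$\frac{E}{p} = - \frac{3699}{8724115 \left(- \frac{1}{6190}\right)} = \left(- \frac{3699}{8724115}\right) \left(-6190\right) = \frac{4579362}{1744823}$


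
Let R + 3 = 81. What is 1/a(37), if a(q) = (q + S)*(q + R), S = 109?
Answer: 1/16790 ≈ 5.9559e-5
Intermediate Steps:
R = 78 (R = -3 + 81 = 78)
a(q) = (78 + q)*(109 + q) (a(q) = (q + 109)*(q + 78) = (109 + q)*(78 + q) = (78 + q)*(109 + q))
1/a(37) = 1/(8502 + 37² + 187*37) = 1/(8502 + 1369 + 6919) = 1/16790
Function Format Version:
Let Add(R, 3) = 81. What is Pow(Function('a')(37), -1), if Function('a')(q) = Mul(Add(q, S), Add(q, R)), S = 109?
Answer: Rational(1, 16790) ≈ 5.9559e-5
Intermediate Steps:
R = 78 (R = Add(-3, 81) = 78)
Function('a')(q) = Mul(Add(78, q), Add(109, q)) (Function('a')(q) = Mul(Add(q, 109), Add(q, 78)) = Mul(Add(109, q), Add(78, q)) = Mul(Add(78, q), Add(109, q)))
Pow(Function('a')(37), -1) = Pow(Add(8502, Pow(37, 2), Mul(187, 37)), -1) = Pow(Add(8502, 1369, 6919), -1) = Pow(16790, -1) = Rational(1, 16790)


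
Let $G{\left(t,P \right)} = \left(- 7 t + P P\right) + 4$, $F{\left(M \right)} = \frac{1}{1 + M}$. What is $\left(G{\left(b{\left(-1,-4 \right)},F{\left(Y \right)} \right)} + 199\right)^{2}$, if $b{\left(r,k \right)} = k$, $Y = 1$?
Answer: $\frac{855625}{16} \approx 53477.0$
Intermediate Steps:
$G{\left(t,P \right)} = 4 + P^{2} - 7 t$ ($G{\left(t,P \right)} = \left(- 7 t + P^{2}\right) + 4 = \left(P^{2} - 7 t\right) + 4 = 4 + P^{2} - 7 t$)
$\left(G{\left(b{\left(-1,-4 \right)},F{\left(Y \right)} \right)} + 199\right)^{2} = \left(\left(4 + \left(\frac{1}{1 + 1}\right)^{2} - -28\right) + 199\right)^{2} = \left(\left(4 + \left(\frac{1}{2}\right)^{2} + 28\right) + 199\right)^{2} = \left(\left(4 + \frac{1}{4} + 28\right) + 199\right)^{2} = \left(\frac{129}{4} + 199\right)^{2} = \left(\frac{925}{4}\right)^{2} = \frac{855625}{16}$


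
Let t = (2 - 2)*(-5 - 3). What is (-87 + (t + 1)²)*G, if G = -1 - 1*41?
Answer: 3612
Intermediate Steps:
t = 0 (t = 0*(-8) = 0)
G = -42 (G = -1 - 41 = -42)
(-87 + (t + 1)²)*G = (-87 + (0 + 1)²)*(-42) = (-87 + 1²)*(-42) = (-87 + 1)*(-42) = -86*(-42) = 3612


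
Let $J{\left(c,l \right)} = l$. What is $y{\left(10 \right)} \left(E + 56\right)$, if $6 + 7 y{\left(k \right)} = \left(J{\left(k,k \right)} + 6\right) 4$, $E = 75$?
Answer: $\frac{7598}{7} \approx 1085.4$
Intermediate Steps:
$y{\left(k \right)} = \frac{18}{7} + \frac{4 k}{7}$ ($y{\left(k \right)} = - \frac{6}{7} + \frac{\left(k + 6\right) 4}{7} = - \frac{6}{7} + \frac{\left(6 + k\right) 4}{7} = - \frac{6}{7} + \frac{24 + 4 k}{7} = - \frac{6}{7} + \left(\frac{24}{7} + \frac{4 k}{7}\right) = \frac{18}{7} + \frac{4 k}{7}$)
$y{\left(10 \right)} \left(E + 56\right) = \left(\frac{18}{7} + \frac{4}{7} \cdot 10\right) \left(75 + 56\right) = \left(\frac{18}{7} + \frac{40}{7}\right) 131 = \frac{58}{7} \cdot 131 = \frac{7598}{7}$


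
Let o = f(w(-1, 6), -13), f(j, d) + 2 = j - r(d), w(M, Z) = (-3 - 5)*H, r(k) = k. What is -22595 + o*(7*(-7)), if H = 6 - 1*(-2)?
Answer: -19998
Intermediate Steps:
H = 8 (H = 6 + 2 = 8)
w(M, Z) = -64 (w(M, Z) = (-3 - 5)*8 = -8*8 = -64)
f(j, d) = -2 + j - d (f(j, d) = -2 + (j - d) = -2 + j - d)
o = -53 (o = -2 - 64 - 1*(-13) = -2 - 64 + 13 = -53)
-22595 + o*(7*(-7)) = -22595 - 371*(-7) = -22595 - 53*(-49) = -22595 + 2597 = -19998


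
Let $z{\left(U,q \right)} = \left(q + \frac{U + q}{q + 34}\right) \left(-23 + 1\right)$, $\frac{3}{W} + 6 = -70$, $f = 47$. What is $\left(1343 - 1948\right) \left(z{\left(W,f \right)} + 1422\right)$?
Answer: $- \frac{698778025}{3078} \approx -2.2702 \cdot 10^{5}$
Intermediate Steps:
$W = - \frac{3}{76}$ ($W = \frac{3}{-6 - 70} = \frac{3}{-76} = 3 \left(- \frac{1}{76}\right) = - \frac{3}{76} \approx -0.039474$)
$z{\left(U,q \right)} = - 22 q - \frac{22 \left(U + q\right)}{34 + q}$ ($z{\left(U,q \right)} = \left(q + \frac{U + q}{34 + q}\right) \left(-22\right) = - 22 q - \frac{22 \left(U + q\right)}{34 + q}$)
$\left(1343 - 1948\right) \left(z{\left(W,f \right)} + 1422\right) = \left(1343 - 1948\right) \left(\frac{22 \left(\left(-1\right) \left(- \frac{3}{76}\right) - 47^{2} - 1645\right)}{34 + 47} + 1422\right) = - 605 \left(\frac{22 \left(\frac{3}{76} - 2209 - 1645\right)}{81} + 1422\right) = - 605 \left(22 \cdot \frac{1}{81} \left(\frac{3}{76} - 2209 - 1645\right) + 1422\right) = - 605 \left(22 \cdot \frac{1}{81} \left(- \frac{292901}{76}\right) + 1422\right) = - 605 \left(- \frac{3221911}{3078} + 1422\right) = \left(-605\right) \frac{1155005}{3078} = - \frac{698778025}{3078}$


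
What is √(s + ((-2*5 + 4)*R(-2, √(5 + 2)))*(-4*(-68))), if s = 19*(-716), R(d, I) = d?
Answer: 2*I*√2585 ≈ 101.69*I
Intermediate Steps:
s = -13604
√(s + ((-2*5 + 4)*R(-2, √(5 + 2)))*(-4*(-68))) = √(-13604 + ((-2*5 + 4)*(-2))*(-4*(-68))) = √(-13604 + ((-10 + 4)*(-2))*272) = √(-13604 - 6*(-2)*272) = √(-13604 + 12*272) = √(-13604 + 3264) = √(-10340) = 2*I*√2585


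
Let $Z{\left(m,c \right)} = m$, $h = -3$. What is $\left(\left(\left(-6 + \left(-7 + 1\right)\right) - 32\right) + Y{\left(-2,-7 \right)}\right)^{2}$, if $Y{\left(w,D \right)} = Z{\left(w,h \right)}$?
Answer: $2116$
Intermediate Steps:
$Y{\left(w,D \right)} = w$
$\left(\left(\left(-6 + \left(-7 + 1\right)\right) - 32\right) + Y{\left(-2,-7 \right)}\right)^{2} = \left(\left(\left(-6 + \left(-7 + 1\right)\right) - 32\right) - 2\right)^{2} = \left(\left(\left(-6 - 6\right) - 32\right) - 2\right)^{2} = \left(\left(-12 - 32\right) - 2\right)^{2} = \left(-44 - 2\right)^{2} = \left(-46\right)^{2} = 2116$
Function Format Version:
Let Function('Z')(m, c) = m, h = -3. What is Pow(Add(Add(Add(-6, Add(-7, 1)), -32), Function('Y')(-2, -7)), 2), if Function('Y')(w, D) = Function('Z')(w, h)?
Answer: 2116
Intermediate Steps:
Function('Y')(w, D) = w
Pow(Add(Add(Add(-6, Add(-7, 1)), -32), Function('Y')(-2, -7)), 2) = Pow(Add(Add(Add(-6, Add(-7, 1)), -32), -2), 2) = Pow(Add(Add(Add(-6, -6), -32), -2), 2) = Pow(Add(Add(-12, -32), -2), 2) = Pow(Add(-44, -2), 2) = Pow(-46, 2) = 2116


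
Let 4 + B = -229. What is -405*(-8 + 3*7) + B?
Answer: -5498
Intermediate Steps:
B = -233 (B = -4 - 229 = -233)
-405*(-8 + 3*7) + B = -405*(-8 + 3*7) - 233 = -405*(-8 + 21) - 233 = -405*13 - 233 = -5265 - 233 = -5498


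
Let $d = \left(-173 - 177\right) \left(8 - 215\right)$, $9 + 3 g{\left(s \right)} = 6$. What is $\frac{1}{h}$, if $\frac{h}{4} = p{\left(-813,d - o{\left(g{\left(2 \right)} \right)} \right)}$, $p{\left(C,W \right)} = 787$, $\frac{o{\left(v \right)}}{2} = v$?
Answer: $\frac{1}{3148} \approx 0.00031766$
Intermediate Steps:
$g{\left(s \right)} = -1$ ($g{\left(s \right)} = -3 + \frac{1}{3} \cdot 6 = -3 + 2 = -1$)
$o{\left(v \right)} = 2 v$
$d = 72450$ ($d = \left(-350\right) \left(-207\right) = 72450$)
$h = 3148$ ($h = 4 \cdot 787 = 3148$)
$\frac{1}{h} = \frac{1}{3148}$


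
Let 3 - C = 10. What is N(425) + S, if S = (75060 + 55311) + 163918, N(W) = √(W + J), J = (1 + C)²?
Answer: 294289 + √461 ≈ 2.9431e+5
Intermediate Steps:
C = -7 (C = 3 - 1*10 = 3 - 10 = -7)
J = 36 (J = (1 - 7)² = (-6)² = 36)
N(W) = √(36 + W) (N(W) = √(W + 36) = √(36 + W))
S = 294289 (S = 130371 + 163918 = 294289)
N(425) + S = √(36 + 425) + 294289 = √461 + 294289 = 294289 + √461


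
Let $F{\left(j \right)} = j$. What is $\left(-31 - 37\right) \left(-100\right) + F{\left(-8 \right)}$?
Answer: $6792$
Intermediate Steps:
$\left(-31 - 37\right) \left(-100\right) + F{\left(-8 \right)} = \left(-31 - 37\right) \left(-100\right) - 8 = \left(-68\right) \left(-100\right) - 8 = 6800 - 8 = 6792$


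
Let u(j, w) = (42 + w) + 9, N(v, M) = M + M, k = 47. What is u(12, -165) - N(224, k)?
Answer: -208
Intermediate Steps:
N(v, M) = 2*M
u(j, w) = 51 + w
u(12, -165) - N(224, k) = (51 - 165) - 2*47 = -114 - 1*94 = -114 - 94 = -208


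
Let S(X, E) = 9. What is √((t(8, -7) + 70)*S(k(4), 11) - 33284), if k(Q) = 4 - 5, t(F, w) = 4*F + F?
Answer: I*√32294 ≈ 179.71*I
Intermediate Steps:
t(F, w) = 5*F
k(Q) = -1
√((t(8, -7) + 70)*S(k(4), 11) - 33284) = √((5*8 + 70)*9 - 33284) = √((40 + 70)*9 - 33284) = √(110*9 - 33284) = √(990 - 33284) = √(-32294) = I*√32294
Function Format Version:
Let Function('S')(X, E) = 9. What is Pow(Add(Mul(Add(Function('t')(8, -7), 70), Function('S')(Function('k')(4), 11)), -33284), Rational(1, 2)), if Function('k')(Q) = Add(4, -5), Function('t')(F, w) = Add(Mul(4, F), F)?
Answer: Mul(I, Pow(32294, Rational(1, 2))) ≈ Mul(179.71, I)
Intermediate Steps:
Function('t')(F, w) = Mul(5, F)
Function('k')(Q) = -1
Pow(Add(Mul(Add(Function('t')(8, -7), 70), Function('S')(Function('k')(4), 11)), -33284), Rational(1, 2)) = Pow(Add(Mul(Add(Mul(5, 8), 70), 9), -33284), Rational(1, 2)) = Pow(Add(Mul(Add(40, 70), 9), -33284), Rational(1, 2)) = Pow(Add(Mul(110, 9), -33284), Rational(1, 2)) = Pow(Add(990, -33284), Rational(1, 2)) = Pow(-32294, Rational(1, 2)) = Mul(I, Pow(32294, Rational(1, 2)))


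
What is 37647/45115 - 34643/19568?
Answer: -826242449/882810320 ≈ -0.93592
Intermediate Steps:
37647/45115 - 34643/19568 = -826242449/882810320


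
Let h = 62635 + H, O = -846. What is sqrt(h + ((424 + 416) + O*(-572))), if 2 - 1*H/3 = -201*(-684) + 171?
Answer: 2*sqrt(33607) ≈ 366.64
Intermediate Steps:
H = -412959 (H = 6 - 3*(-201*(-684) + 171) = 6 - 3*(137484 + 171) = 6 - 3*137655 = 6 - 412965 = -412959)
h = -350324 (h = 62635 - 412959 = -350324)
sqrt(h + ((424 + 416) + O*(-572))) = sqrt(-350324 + ((424 + 416) - 846*(-572))) = sqrt(-350324 + (840 + 483912)) = sqrt(-350324 + 484752) = sqrt(134428) = 2*sqrt(33607)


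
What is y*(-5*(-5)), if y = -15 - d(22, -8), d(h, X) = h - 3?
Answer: -850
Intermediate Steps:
d(h, X) = -3 + h
y = -34 (y = -15 - (-3 + 22) = -15 - 1*19 = -15 - 19 = -34)
y*(-5*(-5)) = -(-170)*(-5) = -34*25 = -850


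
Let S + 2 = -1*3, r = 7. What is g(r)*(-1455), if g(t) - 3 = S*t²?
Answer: 352110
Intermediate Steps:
S = -5 (S = -2 - 1*3 = -2 - 3 = -5)
g(t) = 3 - 5*t²
g(r)*(-1455) = (3 - 5*7²)*(-1455) = (3 - 5*49)*(-1455) = (3 - 245)*(-1455) = -242*(-1455) = 352110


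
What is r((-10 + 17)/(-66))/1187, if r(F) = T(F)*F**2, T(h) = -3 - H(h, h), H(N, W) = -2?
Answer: -49/5170572 ≈ -9.4767e-6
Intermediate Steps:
T(h) = -1 (T(h) = -3 - 1*(-2) = -3 + 2 = -1)
r(F) = -F**2
r((-10 + 17)/(-66))/1187 = -((-10 + 17)/(-66))**2/1187 = -(7*(-1/66))**2*(1/1187) = -(-7/66)**2*(1/1187) = -1*49/4356*(1/1187) = -49/4356*1/1187 = -49/5170572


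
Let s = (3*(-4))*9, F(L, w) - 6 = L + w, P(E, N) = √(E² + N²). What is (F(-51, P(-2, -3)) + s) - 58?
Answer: -211 + √13 ≈ -207.39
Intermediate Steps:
F(L, w) = 6 + L + w (F(L, w) = 6 + (L + w) = 6 + L + w)
s = -108 (s = -12*9 = -108)
(F(-51, P(-2, -3)) + s) - 58 = ((6 - 51 + √((-2)² + (-3)²)) - 108) - 58 = ((6 - 51 + √(4 + 9)) - 108) - 58 = ((6 - 51 + √13) - 108) - 58 = ((-45 + √13) - 108) - 58 = (-153 + √13) - 58 = -211 + √13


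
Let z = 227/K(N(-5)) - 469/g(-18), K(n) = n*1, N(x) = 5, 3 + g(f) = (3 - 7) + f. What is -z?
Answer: -1604/25 ≈ -64.160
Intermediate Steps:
g(f) = -7 + f (g(f) = -3 + ((3 - 7) + f) = -3 + (-4 + f) = -7 + f)
K(n) = n
z = 1604/25 (z = 227/5 - 469/(-7 - 18) = 227*(1/5) - 469/(-25) = 227/5 - 469*(-1/25) = 227/5 + 469/25 = 1604/25 ≈ 64.160)
-z = -1*1604/25 = -1604/25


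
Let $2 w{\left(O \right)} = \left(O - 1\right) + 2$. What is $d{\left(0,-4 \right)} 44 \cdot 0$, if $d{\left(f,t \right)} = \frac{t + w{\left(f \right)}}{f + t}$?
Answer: $0$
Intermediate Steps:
$w{\left(O \right)} = \frac{1}{2} + \frac{O}{2}$ ($w{\left(O \right)} = \frac{\left(O - 1\right) + 2}{2} = \frac{\left(-1 + O\right) + 2}{2} = \frac{1 + O}{2} = \frac{1}{2} + \frac{O}{2}$)
$d{\left(f,t \right)} = \frac{\frac{1}{2} + t + \frac{f}{2}}{f + t}$ ($d{\left(f,t \right)} = \frac{t + \left(\frac{1}{2} + \frac{f}{2}\right)}{f + t} = \frac{\frac{1}{2} + t + \frac{f}{2}}{f + t}$)
$d{\left(0,-4 \right)} 44 \cdot 0 = \frac{\frac{1}{2} - 4 + \frac{1}{2} \cdot 0}{0 - 4} \cdot 44 \cdot 0 = \frac{\frac{1}{2} - 4 + 0}{-4} \cdot 44 \cdot 0 = \left(- \frac{1}{4}\right) \left(- \frac{7}{2}\right) 44 \cdot 0 = \frac{7}{8} \cdot 44 \cdot 0 = \frac{77}{2} \cdot 0 = 0$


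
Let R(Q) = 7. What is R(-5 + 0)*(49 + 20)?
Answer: 483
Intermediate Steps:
R(-5 + 0)*(49 + 20) = 7*(49 + 20) = 7*69 = 483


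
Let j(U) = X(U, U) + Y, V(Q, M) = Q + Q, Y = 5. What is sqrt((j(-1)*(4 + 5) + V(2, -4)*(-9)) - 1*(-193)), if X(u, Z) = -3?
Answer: 5*sqrt(7) ≈ 13.229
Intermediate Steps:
V(Q, M) = 2*Q
j(U) = 2 (j(U) = -3 + 5 = 2)
sqrt((j(-1)*(4 + 5) + V(2, -4)*(-9)) - 1*(-193)) = sqrt((2*(4 + 5) + (2*2)*(-9)) - 1*(-193)) = sqrt((2*9 + 4*(-9)) + 193) = sqrt((18 - 36) + 193) = sqrt(-18 + 193) = sqrt(175) = 5*sqrt(7)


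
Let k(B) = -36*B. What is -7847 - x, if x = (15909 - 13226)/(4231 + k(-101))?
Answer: -61735032/7867 ≈ -7847.3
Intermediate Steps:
x = 2683/7867 (x = (15909 - 13226)/(4231 - 36*(-101)) = 2683/(4231 + 3636) = 2683/7867 ≈ 0.34104)
-7847 - x = -7847 - 1*2683/7867 = -7847 - 2683/7867 = -61735032/7867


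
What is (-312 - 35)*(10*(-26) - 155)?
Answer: 144005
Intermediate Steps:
(-312 - 35)*(10*(-26) - 155) = -347*(-260 - 155) = -347*(-415) = 144005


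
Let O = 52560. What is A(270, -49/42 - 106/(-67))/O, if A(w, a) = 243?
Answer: 27/5840 ≈ 0.0046233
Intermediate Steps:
A(270, -49/42 - 106/(-67))/O = 243/52560 = 243*(1/52560) = 27/5840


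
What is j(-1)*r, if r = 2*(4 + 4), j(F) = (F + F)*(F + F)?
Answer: 64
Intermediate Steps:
j(F) = 4*F² (j(F) = (2*F)*(2*F) = 4*F²)
r = 16 (r = 2*8 = 16)
j(-1)*r = (4*(-1)²)*16 = (4*1)*16 = 4*16 = 64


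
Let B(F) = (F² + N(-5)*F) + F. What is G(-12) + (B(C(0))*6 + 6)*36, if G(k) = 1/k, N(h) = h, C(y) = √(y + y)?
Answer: 2591/12 ≈ 215.92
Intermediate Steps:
C(y) = √2*√y (C(y) = √(2*y) = √2*√y)
B(F) = F² - 4*F (B(F) = (F² - 5*F) + F = F² - 4*F)
G(-12) + (B(C(0))*6 + 6)*36 = 1/(-12) + (((√2*√0)*(-4 + √2*√0))*6 + 6)*36 = -1/12 + (((√2*0)*(-4 + √2*0))*6 + 6)*36 = -1/12 + ((0*(-4 + 0))*6 + 6)*36 = -1/12 + ((0*(-4))*6 + 6)*36 = -1/12 + (0*6 + 6)*36 = -1/12 + (0 + 6)*36 = -1/12 + 6*36 = -1/12 + 216 = 2591/12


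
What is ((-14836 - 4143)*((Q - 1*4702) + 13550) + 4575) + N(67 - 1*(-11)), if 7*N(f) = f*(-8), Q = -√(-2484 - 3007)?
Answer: -1175451943/7 + 322643*I*√19 ≈ -1.6792e+8 + 1.4064e+6*I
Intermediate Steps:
Q = -17*I*√19 (Q = -√(-5491) = -17*I*√19 ≈ -74.101*I)
N(f) = -8*f/7 (N(f) = (f*(-8))/7 = (-8*f)/7 = -8*f/7)
((-14836 - 4143)*((Q - 1*4702) + 13550) + 4575) + N(67 - 1*(-11)) = ((-14836 - 4143)*((-17*I*√19 - 1*4702) + 13550) + 4575) - 8*(67 - 1*(-11))/7 = (-18979*((-17*I*√19 - 4702) + 13550) + 4575) - 8*(67 + 11)/7 = (-18979*((-4702 - 17*I*√19) + 13550) + 4575) - 8/7*78 = (-18979*(8848 - 17*I*√19) + 4575) - 624/7 = ((-167926192 + 322643*I*√19) + 4575) - 624/7 = (-167921617 + 322643*I*√19) - 624/7 = -1175451943/7 + 322643*I*√19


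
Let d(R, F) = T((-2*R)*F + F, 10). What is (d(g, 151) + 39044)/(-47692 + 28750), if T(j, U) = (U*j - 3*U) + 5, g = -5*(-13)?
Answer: 2023/246 ≈ 8.2236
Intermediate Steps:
g = 65
T(j, U) = 5 - 3*U + U*j (T(j, U) = (-3*U + U*j) + 5 = 5 - 3*U + U*j)
d(R, F) = -25 + 10*F - 20*F*R (d(R, F) = 5 - 3*10 + 10*((-2*R)*F + F) = 5 - 30 + 10*(-2*F*R + F) = 5 - 30 + 10*(F - 2*F*R) = 5 - 30 + (10*F - 20*F*R) = -25 + 10*F - 20*F*R)
(d(g, 151) + 39044)/(-47692 + 28750) = ((-25 + 10*151 - 20*151*65) + 39044)/(-47692 + 28750) = ((-25 + 1510 - 196300) + 39044)/(-18942) = (-194815 + 39044)*(-1/18942) = -155771*(-1/18942) = 2023/246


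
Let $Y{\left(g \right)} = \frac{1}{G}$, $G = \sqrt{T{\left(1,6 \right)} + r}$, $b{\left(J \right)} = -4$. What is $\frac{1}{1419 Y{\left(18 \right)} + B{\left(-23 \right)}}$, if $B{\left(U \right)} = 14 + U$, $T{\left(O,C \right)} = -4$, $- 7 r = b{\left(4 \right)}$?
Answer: $- \frac{24}{1566319} + \frac{946 i \sqrt{42}}{4698957} \approx -1.5323 \cdot 10^{-5} + 0.0013047 i$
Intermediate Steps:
$r = \frac{4}{7}$ ($r = \left(- \frac{1}{7}\right) \left(-4\right) = \frac{4}{7} \approx 0.57143$)
$G = \frac{2 i \sqrt{42}}{7}$ ($G = \sqrt{-4 + \frac{4}{7}} = \sqrt{- \frac{24}{7}} = \frac{2 i \sqrt{42}}{7} \approx 1.8516 i$)
$Y{\left(g \right)} = - \frac{i \sqrt{42}}{12}$ ($Y{\left(g \right)} = \frac{1}{\frac{2}{7} i \sqrt{42}} = - \frac{i \sqrt{42}}{12}$)
$\frac{1}{1419 Y{\left(18 \right)} + B{\left(-23 \right)}} = \frac{1}{1419 \left(- \frac{i \sqrt{42}}{12}\right) + \left(14 - 23\right)} = \frac{1}{- \frac{473 i \sqrt{42}}{4} - 9} = \frac{1}{-9 - \frac{473 i \sqrt{42}}{4}}$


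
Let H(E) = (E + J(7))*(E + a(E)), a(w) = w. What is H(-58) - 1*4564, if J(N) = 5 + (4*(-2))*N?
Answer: 8080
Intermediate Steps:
J(N) = 5 - 8*N
H(E) = 2*E*(-51 + E) (H(E) = (E + (5 - 8*7))*(E + E) = (E + (5 - 56))*(2*E) = (E - 51)*(2*E) = (-51 + E)*(2*E) = 2*E*(-51 + E))
H(-58) - 1*4564 = 2*(-58)*(-51 - 58) - 1*4564 = 2*(-58)*(-109) - 4564 = 12644 - 4564 = 8080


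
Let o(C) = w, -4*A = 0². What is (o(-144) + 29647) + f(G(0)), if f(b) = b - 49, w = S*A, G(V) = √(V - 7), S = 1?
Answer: 29598 + I*√7 ≈ 29598.0 + 2.6458*I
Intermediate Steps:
A = 0 (A = -¼*0² = -¼*0 = 0)
G(V) = √(-7 + V)
w = 0 (w = 1*0 = 0)
f(b) = -49 + b
o(C) = 0
(o(-144) + 29647) + f(G(0)) = (0 + 29647) + (-49 + √(-7 + 0)) = 29647 + (-49 + √(-7)) = 29647 + (-49 + I*√7) = 29598 + I*√7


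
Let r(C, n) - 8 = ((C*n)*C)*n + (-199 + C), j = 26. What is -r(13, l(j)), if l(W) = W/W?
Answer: 9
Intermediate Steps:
l(W) = 1
r(C, n) = -191 + C + C²*n² (r(C, n) = 8 + (((C*n)*C)*n + (-199 + C)) = 8 + ((n*C²)*n + (-199 + C)) = 8 + (C²*n² + (-199 + C)) = 8 + (-199 + C + C²*n²) = -191 + C + C²*n²)
-r(13, l(j)) = -(-191 + 13 + 13²*1²) = -(-191 + 13 + 169*1) = -(-191 + 13 + 169) = -1*(-9) = 9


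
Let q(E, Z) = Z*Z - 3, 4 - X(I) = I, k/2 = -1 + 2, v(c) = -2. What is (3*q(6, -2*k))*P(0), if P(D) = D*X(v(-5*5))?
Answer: 0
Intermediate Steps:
k = 2 (k = 2*(-1 + 2) = 2*1 = 2)
X(I) = 4 - I
P(D) = 6*D (P(D) = D*(4 - 1*(-2)) = D*(4 + 2) = D*6 = 6*D)
q(E, Z) = -3 + Z² (q(E, Z) = Z² - 3 = -3 + Z²)
(3*q(6, -2*k))*P(0) = (3*(-3 + (-2*2)²))*(6*0) = (3*(-3 + (-4)²))*0 = (3*(-3 + 16))*0 = (3*13)*0 = 39*0 = 0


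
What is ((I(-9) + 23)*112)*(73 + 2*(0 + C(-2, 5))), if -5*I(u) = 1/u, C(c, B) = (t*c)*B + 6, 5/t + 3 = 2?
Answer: 4293184/9 ≈ 4.7702e+5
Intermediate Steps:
t = -5 (t = 5/(-3 + 2) = 5/(-1) = 5*(-1) = -5)
C(c, B) = 6 - 5*B*c (C(c, B) = (-5*c)*B + 6 = -5*B*c + 6 = 6 - 5*B*c)
I(u) = -1/(5*u)
((I(-9) + 23)*112)*(73 + 2*(0 + C(-2, 5))) = ((-⅕/(-9) + 23)*112)*(73 + 2*(0 + (6 - 5*5*(-2)))) = ((-⅕*(-⅑) + 23)*112)*(73 + 2*(0 + (6 + 50))) = ((1/45 + 23)*112)*(73 + 2*(0 + 56)) = ((1036/45)*112)*(73 + 2*56) = 116032*(73 + 112)/45 = (116032/45)*185 = 4293184/9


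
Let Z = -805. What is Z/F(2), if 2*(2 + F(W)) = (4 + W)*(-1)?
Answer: 161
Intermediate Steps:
F(W) = -4 - W/2 (F(W) = -2 + ((4 + W)*(-1))/2 = -2 + (-4 - W)/2 = -2 + (-2 - W/2) = -4 - W/2)
Z/F(2) = -805/(-4 - ½*2) = -805/(-4 - 1) = -805/(-5) = -805*(-⅕) = 161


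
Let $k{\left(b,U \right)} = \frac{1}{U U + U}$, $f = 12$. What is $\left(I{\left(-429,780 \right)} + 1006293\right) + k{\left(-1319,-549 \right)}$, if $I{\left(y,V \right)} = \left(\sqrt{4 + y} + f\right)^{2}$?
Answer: $\frac{302660722225}{300852} + 120 i \sqrt{17} \approx 1.006 \cdot 10^{6} + 494.77 i$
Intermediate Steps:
$I{\left(y,V \right)} = \left(12 + \sqrt{4 + y}\right)^{2}$ ($I{\left(y,V \right)} = \left(\sqrt{4 + y} + 12\right)^{2} = \left(12 + \sqrt{4 + y}\right)^{2}$)
$k{\left(b,U \right)} = \frac{1}{U + U^{2}}$ ($k{\left(b,U \right)} = \frac{1}{U^{2} + U} = \frac{1}{U + U^{2}}$)
$\left(I{\left(-429,780 \right)} + 1006293\right) + k{\left(-1319,-549 \right)} = \left(\left(12 + \sqrt{4 - 429}\right)^{2} + 1006293\right) + \frac{1}{\left(-549\right) \left(1 - 549\right)} = \left(\left(12 + \sqrt{-425}\right)^{2} + 1006293\right) - \frac{1}{549 \left(-548\right)} = \left(\left(12 + 5 i \sqrt{17}\right)^{2} + 1006293\right) - - \frac{1}{300852} = \left(1006293 + \left(12 + 5 i \sqrt{17}\right)^{2}\right) + \frac{1}{300852} = \frac{302745261637}{300852} + \left(12 + 5 i \sqrt{17}\right)^{2}$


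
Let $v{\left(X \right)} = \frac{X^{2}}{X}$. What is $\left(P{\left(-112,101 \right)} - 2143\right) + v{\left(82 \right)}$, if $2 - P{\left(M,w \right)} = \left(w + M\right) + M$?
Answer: $-1936$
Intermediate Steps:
$P{\left(M,w \right)} = 2 - w - 2 M$ ($P{\left(M,w \right)} = 2 - \left(\left(w + M\right) + M\right) = 2 - \left(\left(M + w\right) + M\right) = 2 - \left(w + 2 M\right) = 2 - w - 2 M$)
$v{\left(X \right)} = X$
$\left(P{\left(-112,101 \right)} - 2143\right) + v{\left(82 \right)} = \left(\left(2 - 101 - -224\right) - 2143\right) + 82 = \left(\left(2 - 101 + 224\right) - 2143\right) + 82 = \left(125 - 2143\right) + 82 = -2018 + 82 = -1936$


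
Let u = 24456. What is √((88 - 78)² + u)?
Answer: 2*√6139 ≈ 156.70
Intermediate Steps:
√((88 - 78)² + u) = √((88 - 78)² + 24456) = √(10² + 24456) = √(100 + 24456) = √24556 = 2*√6139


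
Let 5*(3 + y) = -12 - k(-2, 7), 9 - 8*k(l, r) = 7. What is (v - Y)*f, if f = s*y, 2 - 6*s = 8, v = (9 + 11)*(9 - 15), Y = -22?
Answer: -5341/10 ≈ -534.10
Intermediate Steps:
k(l, r) = ¼ (k(l, r) = 9/8 - ⅛*7 = 9/8 - 7/8 = ¼)
v = -120 (v = 20*(-6) = -120)
y = -109/20 (y = -3 + (-12 - 1*¼)/5 = -3 + (-12 - ¼)/5 = -3 + (⅕)*(-49/4) = -3 - 49/20 = -109/20 ≈ -5.4500)
s = -1 (s = ⅓ - ⅙*8 = ⅓ - 4/3 = -1)
f = 109/20 (f = -1*(-109/20) = 109/20 ≈ 5.4500)
(v - Y)*f = (-120 - 1*(-22))*(109/20) = (-120 + 22)*(109/20) = -98*109/20 = -5341/10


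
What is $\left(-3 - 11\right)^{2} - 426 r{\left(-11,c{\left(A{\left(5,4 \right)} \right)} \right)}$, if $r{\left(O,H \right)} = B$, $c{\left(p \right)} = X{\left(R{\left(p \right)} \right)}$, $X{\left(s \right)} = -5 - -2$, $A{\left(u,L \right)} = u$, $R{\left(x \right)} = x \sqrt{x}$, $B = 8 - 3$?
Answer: $-1934$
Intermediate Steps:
$B = 5$ ($B = 8 - 3 = 5$)
$R{\left(x \right)} = x^{\frac{3}{2}}$
$X{\left(s \right)} = -3$ ($X{\left(s \right)} = -5 + 2 = -3$)
$c{\left(p \right)} = -3$
$r{\left(O,H \right)} = 5$
$\left(-3 - 11\right)^{2} - 426 r{\left(-11,c{\left(A{\left(5,4 \right)} \right)} \right)} = \left(-3 - 11\right)^{2} - 2130 = \left(-14\right)^{2} - 2130 = 196 - 2130 = -1934$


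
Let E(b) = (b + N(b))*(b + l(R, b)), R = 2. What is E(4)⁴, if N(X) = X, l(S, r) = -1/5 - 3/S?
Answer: 71639296/625 ≈ 1.1462e+5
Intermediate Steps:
l(S, r) = -⅕ - 3/S (l(S, r) = -1*⅕ - 3/S = -⅕ - 3/S)
E(b) = 2*b*(-17/10 + b) (E(b) = (b + b)*(b + (⅕)*(-15 - 1*2)/2) = (2*b)*(b + (⅕)*(½)*(-15 - 2)) = (2*b)*(b + (⅕)*(½)*(-17)) = (2*b)*(b - 17/10) = (2*b)*(-17/10 + b) = 2*b*(-17/10 + b))
E(4)⁴ = ((⅕)*4*(-17 + 10*4))⁴ = ((⅕)*4*(-17 + 40))⁴ = ((⅕)*4*23)⁴ = (92/5)⁴ = 71639296/625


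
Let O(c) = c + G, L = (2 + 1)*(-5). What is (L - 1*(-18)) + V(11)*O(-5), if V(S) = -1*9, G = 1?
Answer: 39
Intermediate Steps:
V(S) = -9
L = -15 (L = 3*(-5) = -15)
O(c) = 1 + c (O(c) = c + 1 = 1 + c)
(L - 1*(-18)) + V(11)*O(-5) = (-15 - 1*(-18)) - 9*(1 - 5) = (-15 + 18) - 9*(-4) = 3 + 36 = 39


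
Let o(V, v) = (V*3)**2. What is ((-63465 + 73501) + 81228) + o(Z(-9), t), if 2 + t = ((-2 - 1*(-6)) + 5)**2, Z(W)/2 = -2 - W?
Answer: 93028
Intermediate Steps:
Z(W) = -4 - 2*W (Z(W) = 2*(-2 - W) = -4 - 2*W)
t = 79 (t = -2 + ((-2 - 1*(-6)) + 5)**2 = -2 + ((-2 + 6) + 5)**2 = -2 + (4 + 5)**2 = -2 + 9**2 = -2 + 81 = 79)
o(V, v) = 9*V**2 (o(V, v) = (3*V)**2 = 9*V**2)
((-63465 + 73501) + 81228) + o(Z(-9), t) = ((-63465 + 73501) + 81228) + 9*(-4 - 2*(-9))**2 = (10036 + 81228) + 9*(-4 + 18)**2 = 91264 + 9*14**2 = 91264 + 9*196 = 91264 + 1764 = 93028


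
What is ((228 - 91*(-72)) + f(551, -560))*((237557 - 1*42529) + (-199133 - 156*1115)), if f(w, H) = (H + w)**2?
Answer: -1221566745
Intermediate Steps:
((228 - 91*(-72)) + f(551, -560))*((237557 - 1*42529) + (-199133 - 156*1115)) = ((228 - 91*(-72)) + (-560 + 551)**2)*((237557 - 1*42529) + (-199133 - 156*1115)) = ((228 + 6552) + (-9)**2)*((237557 - 42529) + (-199133 - 1*173940)) = (6780 + 81)*(195028 + (-199133 - 173940)) = 6861*(195028 - 373073) = 6861*(-178045) = -1221566745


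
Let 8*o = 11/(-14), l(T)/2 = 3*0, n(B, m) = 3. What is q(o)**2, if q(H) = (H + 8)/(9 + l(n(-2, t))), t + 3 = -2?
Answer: 87025/112896 ≈ 0.77084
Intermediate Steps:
t = -5 (t = -3 - 2 = -5)
l(T) = 0 (l(T) = 2*(3*0) = 2*0 = 0)
o = -11/112 (o = (11/(-14))/8 = (11*(-1/14))/8 = (1/8)*(-11/14) = -11/112 ≈ -0.098214)
q(H) = 8/9 + H/9 (q(H) = (H + 8)/(9 + 0) = (8 + H)/9 = (8 + H)*(1/9) = 8/9 + H/9)
q(o)**2 = (8/9 + (1/9)*(-11/112))**2 = (8/9 - 11/1008)**2 = (295/336)**2 = 87025/112896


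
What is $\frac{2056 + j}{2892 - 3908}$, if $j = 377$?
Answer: $- \frac{2433}{1016} \approx -2.3947$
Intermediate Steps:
$\frac{2056 + j}{2892 - 3908} = \frac{2056 + 377}{2892 - 3908} = \frac{2433}{-1016} = 2433 \left(- \frac{1}{1016}\right) = - \frac{2433}{1016}$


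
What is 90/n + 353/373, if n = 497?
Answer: 209011/185381 ≈ 1.1275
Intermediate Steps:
90/n + 353/373 = 90/497 + 353/373 = 209011/185381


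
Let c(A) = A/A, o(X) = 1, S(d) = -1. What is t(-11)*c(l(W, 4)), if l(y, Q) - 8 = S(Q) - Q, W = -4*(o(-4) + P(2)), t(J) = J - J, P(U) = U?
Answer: 0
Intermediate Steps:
t(J) = 0
W = -12 (W = -4*(1 + 2) = -4*3 = -12)
l(y, Q) = 7 - Q (l(y, Q) = 8 + (-1 - Q) = 7 - Q)
c(A) = 1
t(-11)*c(l(W, 4)) = 0*1 = 0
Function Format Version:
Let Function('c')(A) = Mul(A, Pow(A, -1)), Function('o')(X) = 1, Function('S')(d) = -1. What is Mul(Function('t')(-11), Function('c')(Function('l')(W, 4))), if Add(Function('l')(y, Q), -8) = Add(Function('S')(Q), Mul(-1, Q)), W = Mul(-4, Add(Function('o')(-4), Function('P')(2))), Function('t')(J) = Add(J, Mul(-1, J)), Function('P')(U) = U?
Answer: 0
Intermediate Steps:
Function('t')(J) = 0
W = -12 (W = Mul(-4, Add(1, 2)) = Mul(-4, 3) = -12)
Function('l')(y, Q) = Add(7, Mul(-1, Q)) (Function('l')(y, Q) = Add(8, Add(-1, Mul(-1, Q))) = Add(7, Mul(-1, Q)))
Function('c')(A) = 1
Mul(Function('t')(-11), Function('c')(Function('l')(W, 4))) = Mul(0, 1) = 0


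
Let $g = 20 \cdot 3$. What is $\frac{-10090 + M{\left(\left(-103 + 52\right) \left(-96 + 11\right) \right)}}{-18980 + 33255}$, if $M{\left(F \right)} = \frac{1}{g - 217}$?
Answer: $- \frac{1584131}{2241175} \approx -0.70683$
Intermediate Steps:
$g = 60$
$M{\left(F \right)} = - \frac{1}{157}$ ($M{\left(F \right)} = \frac{1}{60 - 217} = \frac{1}{-157} = - \frac{1}{157}$)
$\frac{-10090 + M{\left(\left(-103 + 52\right) \left(-96 + 11\right) \right)}}{-18980 + 33255} = \frac{-10090 - \frac{1}{157}}{-18980 + 33255} = - \frac{1584131}{157 \cdot 14275} = \left(- \frac{1584131}{157}\right) \frac{1}{14275} = - \frac{1584131}{2241175}$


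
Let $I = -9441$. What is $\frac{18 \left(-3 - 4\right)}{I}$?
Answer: $\frac{14}{1049} \approx 0.013346$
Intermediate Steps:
$\frac{18 \left(-3 - 4\right)}{I} = \frac{18 \left(-3 - 4\right)}{-9441} = 18 \left(-7\right) \left(- \frac{1}{9441}\right) = \left(-126\right) \left(- \frac{1}{9441}\right) = \frac{14}{1049}$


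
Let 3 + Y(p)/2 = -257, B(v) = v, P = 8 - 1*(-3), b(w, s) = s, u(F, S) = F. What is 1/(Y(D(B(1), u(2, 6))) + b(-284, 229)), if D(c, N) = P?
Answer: -1/291 ≈ -0.0034364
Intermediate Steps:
P = 11 (P = 8 + 3 = 11)
D(c, N) = 11
Y(p) = -520 (Y(p) = -6 + 2*(-257) = -6 - 514 = -520)
1/(Y(D(B(1), u(2, 6))) + b(-284, 229)) = 1/(-520 + 229) = 1/(-291) = -1/291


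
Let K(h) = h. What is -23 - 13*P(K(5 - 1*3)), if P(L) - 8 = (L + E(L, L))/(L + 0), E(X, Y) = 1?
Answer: -293/2 ≈ -146.50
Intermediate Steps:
P(L) = 8 + (1 + L)/L (P(L) = 8 + (L + 1)/(L + 0) = 8 + (1 + L)/L)
-23 - 13*P(K(5 - 1*3)) = -23 - 13*(9 + 1/(5 - 1*3)) = -23 - 13*(9 + 1/(5 - 3)) = -23 - 13*(9 + 1/2) = -23 - 13*19/2 = -23 - 247/2 = -293/2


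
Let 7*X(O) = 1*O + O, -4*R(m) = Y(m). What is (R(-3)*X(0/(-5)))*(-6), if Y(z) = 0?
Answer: 0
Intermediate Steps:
R(m) = 0 (R(m) = -1/4*0 = 0)
X(O) = 2*O/7 (X(O) = (1*O + O)/7 = (O + O)/7 = (2*O)/7 = 2*O/7)
(R(-3)*X(0/(-5)))*(-6) = (0*(2*(0/(-5))/7))*(-6) = (0*(2*(0*(-1/5))/7))*(-6) = (0*((2/7)*0))*(-6) = (0*0)*(-6) = 0*(-6) = 0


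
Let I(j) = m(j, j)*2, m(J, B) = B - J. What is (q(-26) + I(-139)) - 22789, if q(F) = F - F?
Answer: -22789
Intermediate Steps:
q(F) = 0
I(j) = 0 (I(j) = (j - j)*2 = 0*2 = 0)
(q(-26) + I(-139)) - 22789 = (0 + 0) - 22789 = 0 - 22789 = -22789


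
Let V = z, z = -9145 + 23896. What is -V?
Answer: -14751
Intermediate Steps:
z = 14751
V = 14751
-V = -1*14751 = -14751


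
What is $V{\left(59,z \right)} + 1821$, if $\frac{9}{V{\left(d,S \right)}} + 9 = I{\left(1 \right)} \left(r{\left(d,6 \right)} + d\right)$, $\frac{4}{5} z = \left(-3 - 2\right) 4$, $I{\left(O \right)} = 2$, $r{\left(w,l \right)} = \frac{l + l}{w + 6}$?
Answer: $\frac{12946074}{7109} \approx 1821.1$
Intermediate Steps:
$r{\left(w,l \right)} = \frac{2 l}{6 + w}$
$z = -25$ ($z = \frac{5 \left(-3 - 2\right) 4}{4} = \frac{5 \left(\left(-5\right) 4\right)}{4} = \frac{5}{4} \left(-20\right) = -25$)
$V{\left(d,S \right)} = \frac{9}{-9 + 2 d + \frac{24}{6 + d}}$ ($V{\left(d,S \right)} = \frac{9}{-9 + 2 \left(2 \cdot 6 \frac{1}{6 + d} + d\right)} = \frac{9}{-9 + 2 \left(\frac{12}{6 + d} + d\right)} = \frac{9}{-9 + 2 \left(d + \frac{12}{6 + d}\right)} = \frac{9}{-9 + \left(2 d + \frac{24}{6 + d}\right)} = \frac{9}{-9 + 2 d + \frac{24}{6 + d}}$)
$V{\left(59,z \right)} + 1821 = \frac{9 \left(6 + 59\right)}{24 + \left(-9 + 2 \cdot 59\right) \left(6 + 59\right)} + 1821 = 9 \frac{1}{24 + \left(-9 + 118\right) 65} \cdot 65 + 1821 = 9 \frac{1}{24 + 109 \cdot 65} \cdot 65 + 1821 = 9 \frac{1}{24 + 7085} \cdot 65 + 1821 = 9 \cdot \frac{1}{7109} \cdot 65 + 1821 = \frac{585}{7109} + 1821 = \frac{12946074}{7109}$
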